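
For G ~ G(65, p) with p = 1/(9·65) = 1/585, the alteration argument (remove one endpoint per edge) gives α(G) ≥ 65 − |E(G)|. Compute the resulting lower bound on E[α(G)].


E[|E(G)|] = C(65, 2)·p = 2080 · (1/585) = 32/9.
E[α(G)] ≥ n − E[|E(G)|] = 65 − 32/9 = 553/9.
Numerically: ≈ 61.4444.
(This is only a lower bound; the true E[α(G)] may be larger.)

E[α(G)] ≥ 553/9 ≈ 61.4444.


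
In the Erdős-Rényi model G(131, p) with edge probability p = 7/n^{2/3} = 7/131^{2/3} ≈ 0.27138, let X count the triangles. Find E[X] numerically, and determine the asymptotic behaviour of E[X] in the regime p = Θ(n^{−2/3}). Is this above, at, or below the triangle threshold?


Number of potential triangles: C(131, 3) = 366145.
Each occurs with probability p³ ≈ (0.27138)³ ≈ 1.9987180e-02.
By linearity: E[X] = C(131, 3)·p³ ≈ 366145 · 1.9987180e-02 ≈ 7318.20611.
Since α = 2/3 < 1, p = c/n^{2/3} ≫ 1/n is above the triangle threshold p ~ 1/n. Asymptotically E[X] ~ (c³/6)·n^{3(1−α)} = (7³/6)·n^{1} → ∞; triangles are abundant w.h.p.

E[X] ≈ 7318.20611; in regime p = Θ(1/n^{2/3}) E[X] diverges (above the triangle threshold p ~ 1/n).


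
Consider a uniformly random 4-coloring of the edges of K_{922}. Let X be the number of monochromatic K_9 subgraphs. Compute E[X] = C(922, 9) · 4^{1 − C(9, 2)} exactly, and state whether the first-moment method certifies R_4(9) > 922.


E[X] = C(922, 9) · 4^{1 − 36} = 1275867683890227543270 · 4^{−35} = 1275867683890227543270/1180591620717411303424.
As a reduced fraction: E[X] = 637933841945113771635/590295810358705651712 ≈ 1.0807.
Is E[X] < 1? NO.
Since E[X] ≥ 1, the first-moment bound is inconclusive at n = 922; it does NOT by itself certify R_4(9) > 922.

E[X] = 637933841945113771635/590295810358705651712 ≈ 1.0807; E[X] ≥ 1; first-moment method inconclusive here.


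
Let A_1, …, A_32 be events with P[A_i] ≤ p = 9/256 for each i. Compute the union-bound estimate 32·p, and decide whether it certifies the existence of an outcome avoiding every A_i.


Union bound: P[∪_{i=1}^{32} A_i] ≤ Σ_i P[A_i] ≤ 32·p = 32·(9/256) = 9/8.
Numerically: 9/8 ≈ 1.125000.
Is 9/8 < 1? NO.
Since the bound 9/8 is ≥ 1, the union bound is uninformative here; it does NOT by itself certify existence.

32·p = 9/8 ≈ 1.125000; existence NOT certified by the union bound.


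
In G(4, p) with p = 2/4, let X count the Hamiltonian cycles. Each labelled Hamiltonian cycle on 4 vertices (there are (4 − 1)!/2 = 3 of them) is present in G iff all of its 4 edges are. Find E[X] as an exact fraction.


K_4 has (4 − 1)!/2 = 3 labelled Hamiltonian cycles.
For each such Hamiltonian cycle H, let X_H = 1 if all 4 edges of H are present in G. Then P[X_H = 1] = p^{4} = (1/2)^{4} = 1/16.
Summing the indicators: E[X] = Σ_H E[X_H] = 3 · p^{4} = 3 · 1/16 = 3/16.
Numerically: E[X] ≈ 0.1875.

E[X] = 3 · (1/2)^{4} = 3/16 ≈ 0.1875.


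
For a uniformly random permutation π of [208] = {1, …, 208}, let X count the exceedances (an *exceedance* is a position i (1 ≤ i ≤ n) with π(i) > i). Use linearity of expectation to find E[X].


Write X = Σ_{i=1}^{208} X_i, where X_i = 1_{π(i) > i}.
For each fixed i, π(i) is uniform over {1, …, 208} (marginal of a uniform permutation), so P[π(i) > i] = (n − i)/n. Summing: Σ_{i=1}^{208} (n − i)/n = (0 + 1 + … + 207)/208 = 208(208 − 1)/(2·208) = (208 − 1)/2.
Hence E[X] = Σ_{i=1}^{208} (208 − i)/208 = 207/2 ≈ 103.500.

E[X] = 207/2 = 103.500.


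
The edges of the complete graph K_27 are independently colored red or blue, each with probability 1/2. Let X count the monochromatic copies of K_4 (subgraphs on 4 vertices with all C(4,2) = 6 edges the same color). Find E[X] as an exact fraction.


Let X = Σ_S X_S over the C(27, 4) = 17550 subsets S of size 4, where X_S = 1 if the K_4 on S is monochromatic.
For a fixed S, the K_4 on S has C(4, 2) = 6 edges. P[all 6 edges red] = (1/2)^6, and likewise for blue, so P[monochromatic] = 2·(1/2)^6 = 2^{1 − 6} = 1/32.
By linearity of expectation: E[X] = C(27, 4) · 2^{1 − 6} = 17550 · 1/32 = 8775/16.
Numerically: E[X] ≈ 548.438.

E[X] = C(27,4)·2^(1−C(4,2)) = 8775/16 ≈ 548.438.


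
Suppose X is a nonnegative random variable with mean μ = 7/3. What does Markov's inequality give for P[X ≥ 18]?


μ = E[X] = 7/3, a = 18.
Markov: P[X ≥ 18] ≤ μ/a = (7/3)/18 = 7/54.
Numerically: ≈ 0.130.
(Since a = 18 > μ = 2.333, the bound 7/54 is < 1 and informative.)

P[X ≥ 18] ≤ 7/54 ≈ 0.130.


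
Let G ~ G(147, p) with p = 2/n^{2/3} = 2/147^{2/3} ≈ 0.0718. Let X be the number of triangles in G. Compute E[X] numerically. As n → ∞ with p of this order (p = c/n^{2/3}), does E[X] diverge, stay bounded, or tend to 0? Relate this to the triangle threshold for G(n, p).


Number of potential triangles: C(147, 3) = 518665.
Each occurs with probability p³ ≈ (0.0718)³ ≈ 3.70216e-04.
By linearity: E[X] = C(147, 3)·p³ ≈ 518665 · 3.70216e-04 ≈ 192.018.
Since α = 2/3 < 1, p = c/n^{2/3} ≫ 1/n is above the triangle threshold p ~ 1/n. Asymptotically E[X] ~ (c³/6)·n^{3(1−α)} = (2³/6)·n^{1} → ∞; triangles are abundant w.h.p.

E[X] ≈ 192.018; in regime p = Θ(1/n^{2/3}) E[X] diverges (above the triangle threshold p ~ 1/n).


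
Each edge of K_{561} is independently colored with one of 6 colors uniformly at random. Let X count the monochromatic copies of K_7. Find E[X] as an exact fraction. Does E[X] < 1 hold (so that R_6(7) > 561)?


E[X] = C(561, 7) · 6^{1 − 21} = 3341868282890280 · 6^{−20} = 3341868282890280/3656158440062976.
As a reduced fraction: E[X] = 46414837262365/50779978334208 ≈ 0.914.
Is E[X] < 1? YES.
Since E[X] < 1, there exists a 6-coloring of K_{561} with no monochromatic K_7; hence R_6(7) > 561.

E[X] = 46414837262365/50779978334208 ≈ 0.914; E[X] < 1, so R_6(7) > 561.


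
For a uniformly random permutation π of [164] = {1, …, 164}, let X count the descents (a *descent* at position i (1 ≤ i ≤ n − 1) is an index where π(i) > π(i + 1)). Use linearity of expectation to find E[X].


Write X = Σ X_I over i = 1, …, 163, with X_I the indicator of one descent.
There are 163 indicators.
For each fixed i, the pair (π(i), π(i+1)) is a uniformly random ordered pair of distinct values from {1, …, 164}; by symmetry P[π(i) > π(i+1)] = 1/2.
By linearity: E[X] = 163 · (1/2) = (164 − 1) · (1/2) = 163/2 ≈ 81.50000.

E[X] = 163/2 = 81.50000.


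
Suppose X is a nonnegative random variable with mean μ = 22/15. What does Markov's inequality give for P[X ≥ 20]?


μ = E[X] = 22/15, a = 20.
Markov: P[X ≥ 20] ≤ μ/a = (22/15)/20 = 11/150.
Numerically: ≈ 0.0733.
(Since a = 20 > μ = 1.4667, the bound 11/150 is < 1 and informative.)

P[X ≥ 20] ≤ 11/150 ≈ 0.0733.


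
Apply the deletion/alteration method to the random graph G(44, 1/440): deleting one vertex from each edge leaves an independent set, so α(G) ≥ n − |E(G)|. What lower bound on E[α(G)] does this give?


E[|E(G)|] = C(44, 2)·p = 946 · (1/440) = 43/20.
E[α(G)] ≥ n − E[|E(G)|] = 44 − 43/20 = 837/20.
Numerically: ≈ 41.850.
(This is only a lower bound; the true E[α(G)] may be larger.)

E[α(G)] ≥ 837/20 ≈ 41.850.


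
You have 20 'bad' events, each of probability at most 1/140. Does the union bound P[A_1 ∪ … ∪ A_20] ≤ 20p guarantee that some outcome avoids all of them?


Union bound: P[∪_{i=1}^{20} A_i] ≤ Σ_i P[A_i] ≤ 20·p = 20·(1/140) = 1/7.
Numerically: 1/7 ≈ 0.1429.
Is 1/7 < 1? YES.
Since P[∪ A_i] ≤ 1/7 < 1, the complement has P[∩ A_i^c] ≥ 1 − 1/7 = 6/7 > 0, so some outcome avoids every A_i.

20·p = 1/7 ≈ 0.1429; existence CERTIFIED by the union bound.


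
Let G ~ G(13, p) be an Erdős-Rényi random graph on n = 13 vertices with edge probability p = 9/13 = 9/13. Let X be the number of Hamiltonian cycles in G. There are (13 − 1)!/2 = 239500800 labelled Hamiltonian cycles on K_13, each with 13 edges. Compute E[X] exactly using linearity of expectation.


K_13 has (13 − 1)!/2 = 239500800 labelled Hamiltonian cycles.
For each such Hamiltonian cycle H, let X_H = 1 if all 13 edges of H are present in G. Then P[X_H = 1] = p^{13} = (9/13)^{13} = 2541865828329/302875106592253.
By linearity of expectation: E[X] = Σ_H E[X_H] = 239500800 · p^{13} = 239500800 · 2541865828329/302875106592253 = 608778899377458163200/302875106592253.
Numerically: E[X] ≈ 2.01e+06.

E[X] = 239500800 · (9/13)^{13} = 608778899377458163200/302875106592253 ≈ 2.01e+06.


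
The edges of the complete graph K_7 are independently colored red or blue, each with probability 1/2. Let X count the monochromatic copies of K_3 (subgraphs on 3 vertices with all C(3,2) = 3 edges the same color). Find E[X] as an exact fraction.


Let X = Σ_S X_S over the C(7, 3) = 35 subsets S of size 3, where X_S = 1 if the K_3 on S is monochromatic.
For a fixed S, the K_3 on S has C(3, 2) = 3 edges. P[all 3 edges red] = (1/2)^3, and likewise for blue, so P[monochromatic] = 2·(1/2)^3 = 2^{1 − 3} = 1/4.
Summing: E[X] = C(7, 3) · 2^{1 − 3} = 35 · 1/4 = 35/4.
Numerically: E[X] ≈ 8.75000.

E[X] = C(7,3)·2^(1−C(3,2)) = 35/4 ≈ 8.75000.


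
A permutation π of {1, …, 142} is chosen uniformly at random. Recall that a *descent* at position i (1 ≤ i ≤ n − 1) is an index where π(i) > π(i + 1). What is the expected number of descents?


Write X = Σ X_I over i = 1, …, 141, with X_I the indicator of one descent.
There are 141 indicators.
For each fixed i, the pair (π(i), π(i+1)) is a uniformly random ordered pair of distinct values from {1, …, 142}; by symmetry P[π(i) > π(i+1)] = 1/2.
By linearity: E[X] = 141 · (1/2) = (142 − 1) · (1/2) = 141/2 ≈ 70.50000.

E[X] = 141/2 = 70.50000.


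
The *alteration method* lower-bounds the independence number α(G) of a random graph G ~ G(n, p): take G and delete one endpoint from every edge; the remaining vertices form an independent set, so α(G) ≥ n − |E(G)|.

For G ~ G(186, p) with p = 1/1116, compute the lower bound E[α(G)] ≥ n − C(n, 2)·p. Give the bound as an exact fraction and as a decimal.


E[|E(G)|] = C(186, 2)·p = 17205 · (1/1116) = 185/12.
E[α(G)] ≥ n − E[|E(G)|] = 186 − 185/12 = 2047/12.
Numerically: ≈ 170.58333.
(This is only a lower bound; the true E[α(G)] may be larger.)

E[α(G)] ≥ 2047/12 ≈ 170.58333.


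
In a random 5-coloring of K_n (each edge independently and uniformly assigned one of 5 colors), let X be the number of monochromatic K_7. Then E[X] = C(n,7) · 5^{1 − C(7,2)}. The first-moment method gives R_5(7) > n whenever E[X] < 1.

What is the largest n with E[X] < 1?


We need C(n, 7) · 5^{1 − 21} < 1, i.e. C(n, 7) < 5^{21 − 1} = 95367431640625.
Check values of n near the boundary:
  n = 337: C(337, 7) = 91989916924632; 91989916924632 < 95367431640625? YES
  n = 338: C(338, 7) = 93935323022736; 93935323022736 < 95367431640625? YES
  n = 339: C(339, 7) = 95915887062372; 95915887062372 < 95367431640625? NO
  n = 340: C(340, 7) = 97932136940560; 97932136940560 < 95367431640625? NO
The largest n with C(n, 7) < 95367431640625 is n = 338 (where E[X] = 93935323022736/95367431640625 ≈ 0.98498). Hence R_5(7) > 338, i.e. R_5(7) ≥ 339.

Largest n = 338; hence R_5(7) > 338.


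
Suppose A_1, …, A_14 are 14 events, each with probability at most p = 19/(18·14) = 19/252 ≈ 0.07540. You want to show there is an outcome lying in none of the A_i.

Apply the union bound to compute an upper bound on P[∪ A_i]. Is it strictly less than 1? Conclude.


Union bound: P[∪_{i=1}^{14} A_i] ≤ Σ_i P[A_i] ≤ 14·p = 14·(19/252) = 19/18.
Numerically: 19/18 ≈ 1.05556.
Is 19/18 < 1? NO.
Since the bound 19/18 is ≥ 1, the union bound is uninformative here; it does NOT by itself certify existence.

14·p = 19/18 ≈ 1.05556; existence NOT certified by the union bound.


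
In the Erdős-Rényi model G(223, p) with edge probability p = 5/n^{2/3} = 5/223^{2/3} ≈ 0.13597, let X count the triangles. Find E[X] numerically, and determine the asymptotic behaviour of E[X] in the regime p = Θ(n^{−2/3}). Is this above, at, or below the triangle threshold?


Number of potential triangles: C(223, 3) = 1823471.
Each occurs with probability p³ ≈ (0.13597)³ ≈ 2.5136238e-03.
By linearity: E[X] = C(223, 3)·p³ ≈ 1823471 · 2.5136238e-03 ≈ 4583.52018.
Since α = 2/3 < 1, p = c/n^{2/3} ≫ 1/n is above the triangle threshold p ~ 1/n. Asymptotically E[X] ~ (c³/6)·n^{3(1−α)} = (5³/6)·n^{1} → ∞; triangles are abundant w.h.p.

E[X] ≈ 4583.52018; in regime p = Θ(1/n^{2/3}) E[X] diverges (above the triangle threshold p ~ 1/n).


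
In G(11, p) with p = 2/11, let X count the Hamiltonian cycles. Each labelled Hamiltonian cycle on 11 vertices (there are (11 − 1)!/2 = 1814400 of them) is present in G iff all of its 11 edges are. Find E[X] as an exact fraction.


K_11 has (11 − 1)!/2 = 1814400 labelled Hamiltonian cycles.
For each such Hamiltonian cycle H, let X_H = 1 if all 11 edges of H are present in G. Then P[X_H = 1] = p^{11} = (2/11)^{11} = 2048/285311670611.
Summing the indicators: E[X] = Σ_H E[X_H] = 1814400 · p^{11} = 1814400 · 2048/285311670611 = 3715891200/285311670611.
Numerically: E[X] ≈ 0.013.

E[X] = 1814400 · (2/11)^{11} = 3715891200/285311670611 ≈ 0.013.


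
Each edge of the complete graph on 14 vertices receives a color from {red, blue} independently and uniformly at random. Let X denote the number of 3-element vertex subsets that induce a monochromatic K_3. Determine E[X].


Let X = Σ_S X_S over the C(14, 3) = 364 subsets S of size 3, where X_S = 1 if the K_3 on S is monochromatic.
For a fixed S, the K_3 on S has C(3, 2) = 3 edges. P[all 3 edges red] = (1/2)^3, and likewise for blue, so P[monochromatic] = 2·(1/2)^3 = 2^{1 − 3} = 1/4.
Summing: E[X] = C(14, 3) · 2^{1 − 3} = 364 · 1/4 = 91.
Numerically: E[X] ≈ 91.000.

E[X] = C(14,3)·2^(1−C(3,2)) = 91 ≈ 91.000.


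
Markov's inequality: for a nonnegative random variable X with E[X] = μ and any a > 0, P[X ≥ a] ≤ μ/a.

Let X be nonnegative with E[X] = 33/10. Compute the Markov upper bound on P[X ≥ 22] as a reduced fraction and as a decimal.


μ = E[X] = 33/10, a = 22.
Markov: P[X ≥ 22] ≤ μ/a = (33/10)/22 = 3/20.
Numerically: ≈ 0.1500.
(Since a = 22 > μ = 3.3000, the bound 3/20 is < 1 and informative.)

P[X ≥ 22] ≤ 3/20 ≈ 0.1500.


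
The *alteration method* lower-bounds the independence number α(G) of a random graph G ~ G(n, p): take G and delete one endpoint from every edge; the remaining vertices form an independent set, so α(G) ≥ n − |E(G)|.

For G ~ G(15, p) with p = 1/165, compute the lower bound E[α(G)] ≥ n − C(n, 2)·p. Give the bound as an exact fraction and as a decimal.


E[|E(G)|] = C(15, 2)·p = 105 · (1/165) = 7/11.
E[α(G)] ≥ n − E[|E(G)|] = 15 − 7/11 = 158/11.
Numerically: ≈ 14.36364.
(This is only a lower bound; the true E[α(G)] may be larger.)

E[α(G)] ≥ 158/11 ≈ 14.36364.


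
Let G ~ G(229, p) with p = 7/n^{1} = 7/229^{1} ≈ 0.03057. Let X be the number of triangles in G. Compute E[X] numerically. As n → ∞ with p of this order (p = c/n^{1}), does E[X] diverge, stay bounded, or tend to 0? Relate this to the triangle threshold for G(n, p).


Number of potential triangles: C(229, 3) = 1975354.
Each occurs with probability p³ ≈ (0.03057)³ ≈ 2.856194e-05.
By linearity: E[X] = C(229, 3)·p³ ≈ 1975354 · 2.856194e-05 ≈ 56.4199.
Here α = 1, so p = 7/n is exactly at the triangle threshold p ~ 1/n. Asymptotically E[X] → c³/6 = 7³/6 = 343/6 ≈ 57.1667, a bounded constant. In this regime the triangle count is asymptotically Poisson(c³/6).

E[X] ≈ 56.4199; in regime p = Θ(1/n^{1}) E[X] stays bounded (at the triangle threshold p ~ 1/n).


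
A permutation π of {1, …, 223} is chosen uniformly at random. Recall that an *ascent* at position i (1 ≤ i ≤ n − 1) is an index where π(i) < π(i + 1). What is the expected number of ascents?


Write X = Σ X_I over i = 1, …, 222, with X_I the indicator of one ascent.
There are 222 indicators.
For each fixed i, the pair (π(i), π(i+1)) is a uniformly random ordered pair of distinct values from {1, …, 223}; by symmetry P[π(i) < π(i+1)] = 1/2.
By linearity: E[X] = 222 · (1/2) = (223 − 1) · (1/2) = 111 ≈ 111.000000.

E[X] = 111 = 111.000000.


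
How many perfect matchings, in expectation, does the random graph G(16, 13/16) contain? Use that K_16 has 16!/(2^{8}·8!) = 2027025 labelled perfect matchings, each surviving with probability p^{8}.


K_16 has 16!/(2^{8}·8!) = 2027025 labelled perfect matchings.
For each such perfect matching H, let X_H = 1 if all 8 edges of H are present in G. Then P[X_H = 1] = p^{8} = (13/16)^{8} = 815730721/4294967296.
By linearity of expectation: E[X] = Σ_H E[X_H] = 2027025 · p^{8} = 2027025 · 815730721/4294967296 = 1653506564735025/4294967296.
Numerically: E[X] ≈ 3.85e+05.

E[X] = 2027025 · (13/16)^{8} = 1653506564735025/4294967296 ≈ 3.85e+05.


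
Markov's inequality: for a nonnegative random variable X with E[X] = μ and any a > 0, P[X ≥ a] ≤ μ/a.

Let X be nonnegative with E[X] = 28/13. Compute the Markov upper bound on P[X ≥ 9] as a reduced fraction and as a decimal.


μ = E[X] = 28/13, a = 9.
Markov: P[X ≥ 9] ≤ μ/a = (28/13)/9 = 28/117.
Numerically: ≈ 0.2393.
(Since a = 9 > μ = 2.1538, the bound 28/117 is < 1 and informative.)

P[X ≥ 9] ≤ 28/117 ≈ 0.2393.


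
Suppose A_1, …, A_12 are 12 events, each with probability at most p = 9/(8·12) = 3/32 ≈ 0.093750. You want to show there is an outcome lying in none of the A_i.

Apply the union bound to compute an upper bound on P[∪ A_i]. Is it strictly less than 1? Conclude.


Union bound: P[∪_{i=1}^{12} A_i] ≤ Σ_i P[A_i] ≤ 12·p = 12·(3/32) = 9/8.
Numerically: 9/8 ≈ 1.125000.
Is 9/8 < 1? NO.
Since the bound 9/8 is ≥ 1, the union bound is uninformative here; it does NOT by itself certify existence.

12·p = 9/8 ≈ 1.125000; existence NOT certified by the union bound.


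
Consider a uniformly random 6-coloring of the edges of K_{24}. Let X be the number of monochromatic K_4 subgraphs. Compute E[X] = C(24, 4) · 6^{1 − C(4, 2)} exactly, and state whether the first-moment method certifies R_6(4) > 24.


E[X] = C(24, 4) · 6^{1 − 6} = 10626 · 6^{−5} = 10626/7776.
As a reduced fraction: E[X] = 1771/1296 ≈ 1.367.
Is E[X] < 1? NO.
Since E[X] ≥ 1, the first-moment bound is inconclusive at n = 24; it does NOT by itself certify R_6(4) > 24.

E[X] = 1771/1296 ≈ 1.367; E[X] ≥ 1; first-moment method inconclusive here.


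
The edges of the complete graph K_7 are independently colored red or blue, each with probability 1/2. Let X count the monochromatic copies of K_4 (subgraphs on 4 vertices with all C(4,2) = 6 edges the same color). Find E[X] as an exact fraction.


Let X = Σ_S X_S over the C(7, 4) = 35 subsets S of size 4, where X_S = 1 if the K_4 on S is monochromatic.
For a fixed S, the K_4 on S has C(4, 2) = 6 edges. P[all 6 edges red] = (1/2)^6, and likewise for blue, so P[monochromatic] = 2·(1/2)^6 = 2^{1 − 6} = 1/32.
By linearity of expectation: E[X] = C(7, 4) · 2^{1 − 6} = 35 · 1/32 = 35/32.
Numerically: E[X] ≈ 1.093750.

E[X] = C(7,4)·2^(1−C(4,2)) = 35/32 ≈ 1.093750.


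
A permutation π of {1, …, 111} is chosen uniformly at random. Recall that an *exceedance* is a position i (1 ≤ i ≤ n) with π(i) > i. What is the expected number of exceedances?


Write X = Σ_{i=1}^{111} X_i, where X_i = 1_{π(i) > i}.
For each fixed i, π(i) is uniform over {1, …, 111} (marginal of a uniform permutation), so P[π(i) > i] = (n − i)/n. Summing: Σ_{i=1}^{111} (n − i)/n = (0 + 1 + … + 110)/111 = 111(111 − 1)/(2·111) = (111 − 1)/2.
Hence E[X] = Σ_{i=1}^{111} (111 − i)/111 = 55 ≈ 55.0000.

E[X] = 55 = 55.0000.


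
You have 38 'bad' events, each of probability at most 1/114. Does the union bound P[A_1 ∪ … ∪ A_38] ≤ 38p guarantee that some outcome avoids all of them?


Union bound: P[∪_{i=1}^{38} A_i] ≤ Σ_i P[A_i] ≤ 38·p = 38·(1/114) = 1/3.
Numerically: 1/3 ≈ 0.3333.
Is 1/3 < 1? YES.
Since P[∪ A_i] ≤ 1/3 < 1, the complement has P[∩ A_i^c] ≥ 1 − 1/3 = 2/3 > 0, so some outcome avoids every A_i.

38·p = 1/3 ≈ 0.3333; existence CERTIFIED by the union bound.


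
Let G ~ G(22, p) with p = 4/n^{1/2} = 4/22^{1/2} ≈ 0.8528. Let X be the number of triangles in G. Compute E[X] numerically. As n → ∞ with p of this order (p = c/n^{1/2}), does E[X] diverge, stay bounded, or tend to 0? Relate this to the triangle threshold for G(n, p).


Number of potential triangles: C(22, 3) = 1540.
Each occurs with probability p³ ≈ (0.8528)³ ≈ 6.202203e-01.
By linearity: E[X] = C(22, 3)·p³ ≈ 1540 · 6.202203e-01 ≈ 955.1392.
Since α = 1/2 < 1, p = c/n^{1/2} ≫ 1/n is above the triangle threshold p ~ 1/n. Asymptotically E[X] ~ (c³/6)·n^{3(1−α)} = (4³/6)·n^{1.5} → ∞; triangles are abundant w.h.p.

E[X] ≈ 955.1392; in regime p = Θ(1/n^{1/2}) E[X] diverges (above the triangle threshold p ~ 1/n).


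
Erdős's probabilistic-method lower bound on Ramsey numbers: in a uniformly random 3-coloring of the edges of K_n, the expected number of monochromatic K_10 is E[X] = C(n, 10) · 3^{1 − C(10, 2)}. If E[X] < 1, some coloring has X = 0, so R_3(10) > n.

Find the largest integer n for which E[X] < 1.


We need C(n, 10) · 3^{1 − 45} < 1, i.e. C(n, 10) < 3^{45 − 1} = 984770902183611232881.
Check values of n near the boundary:
  n = 570: C(570, 10) = 921524823451961408691; 921524823451961408691 < 984770902183611232881? YES
  n = 571: C(571, 10) = 937951290893172842001; 937951290893172842001 < 984770902183611232881? YES
  n = 572: C(572, 10) = 954640815642161682606; 954640815642161682606 < 984770902183611232881? YES
  n = 573: C(573, 10) = 971597135635805762226; 971597135635805762226 < 984770902183611232881? YES
  n = 574: C(574, 10) = 988824035203816502691; 988824035203816502691 < 984770902183611232881? NO
The largest n with C(n, 10) < 984770902183611232881 is n = 573 (where E[X] = 35985079097622435638/36472996377170786403 ≈ 0.987). Hence R_3(10) > 573, i.e. R_3(10) ≥ 574.

Largest n = 573; hence R_3(10) > 573.


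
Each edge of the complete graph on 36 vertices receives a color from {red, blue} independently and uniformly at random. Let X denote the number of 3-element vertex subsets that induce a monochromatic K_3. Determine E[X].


Let X = Σ_S X_S over the C(36, 3) = 7140 subsets S of size 3, where X_S = 1 if the K_3 on S is monochromatic.
For a fixed S, the K_3 on S has C(3, 2) = 3 edges. P[all 3 edges red] = (1/2)^3, and likewise for blue, so P[monochromatic] = 2·(1/2)^3 = 2^{1 − 3} = 1/4.
Summing: E[X] = C(36, 3) · 2^{1 − 3} = 7140 · 1/4 = 1785.
Numerically: E[X] ≈ 1785.00000.

E[X] = C(36,3)·2^(1−C(3,2)) = 1785 ≈ 1785.00000.


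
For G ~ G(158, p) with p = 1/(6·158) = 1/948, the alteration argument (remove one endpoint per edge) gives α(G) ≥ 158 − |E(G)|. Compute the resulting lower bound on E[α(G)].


E[|E(G)|] = C(158, 2)·p = 12403 · (1/948) = 157/12.
E[α(G)] ≥ n − E[|E(G)|] = 158 − 157/12 = 1739/12.
Numerically: ≈ 144.9167.
(This is only a lower bound; the true E[α(G)] may be larger.)

E[α(G)] ≥ 1739/12 ≈ 144.9167.


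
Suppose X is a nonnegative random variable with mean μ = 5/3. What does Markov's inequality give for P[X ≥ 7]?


μ = E[X] = 5/3, a = 7.
Markov: P[X ≥ 7] ≤ μ/a = (5/3)/7 = 5/21.
Numerically: ≈ 0.23810.
(Since a = 7 > μ = 1.66667, the bound 5/21 is < 1 and informative.)

P[X ≥ 7] ≤ 5/21 ≈ 0.23810.


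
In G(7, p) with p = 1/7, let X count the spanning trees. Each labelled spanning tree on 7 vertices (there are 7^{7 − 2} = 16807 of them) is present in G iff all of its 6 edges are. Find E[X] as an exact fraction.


K_7 has 7^{7 − 2} = 16807 labelled spanning trees.
For each such spanning tree H, let X_H = 1 if all 6 edges of H are present in G. Then P[X_H = 1] = p^{6} = (1/7)^{6} = 1/117649.
By linearity: E[X] = Σ_H E[X_H] = 16807 · p^{6} = 16807 · 1/117649 = 1/7.
Numerically: E[X] ≈ 0.142857.

E[X] = 16807 · (1/7)^{6} = 1/7 ≈ 0.142857.


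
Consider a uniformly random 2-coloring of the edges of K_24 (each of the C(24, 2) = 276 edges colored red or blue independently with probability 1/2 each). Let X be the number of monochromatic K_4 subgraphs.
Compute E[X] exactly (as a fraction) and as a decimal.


Let X = Σ_S X_S over the C(24, 4) = 10626 subsets S of size 4, where X_S = 1 if the K_4 on S is monochromatic.
For a fixed S, the K_4 on S has C(4, 2) = 6 edges. P[all 6 edges red] = (1/2)^6, and likewise for blue, so P[monochromatic] = 2·(1/2)^6 = 2^{1 − 6} = 1/32.
By linearity of expectation: E[X] = C(24, 4) · 2^{1 − 6} = 10626 · 1/32 = 5313/16.
Numerically: E[X] ≈ 332.0625.

E[X] = C(24,4)·2^(1−C(4,2)) = 5313/16 ≈ 332.0625.


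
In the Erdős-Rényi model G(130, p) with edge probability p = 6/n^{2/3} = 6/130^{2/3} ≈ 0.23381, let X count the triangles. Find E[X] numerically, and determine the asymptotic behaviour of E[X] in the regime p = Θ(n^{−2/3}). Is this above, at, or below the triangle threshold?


Number of potential triangles: C(130, 3) = 357760.
Each occurs with probability p³ ≈ (0.23381)³ ≈ 1.2781065e-02.
By linearity: E[X] = C(130, 3)·p³ ≈ 357760 · 1.2781065e-02 ≈ 4572.55385.
Since α = 2/3 < 1, p = c/n^{2/3} ≫ 1/n is above the triangle threshold p ~ 1/n. Asymptotically E[X] ~ (c³/6)·n^{3(1−α)} = (6³/6)·n^{1} → ∞; triangles are abundant w.h.p.

E[X] ≈ 4572.55385; in regime p = Θ(1/n^{2/3}) E[X] diverges (above the triangle threshold p ~ 1/n).


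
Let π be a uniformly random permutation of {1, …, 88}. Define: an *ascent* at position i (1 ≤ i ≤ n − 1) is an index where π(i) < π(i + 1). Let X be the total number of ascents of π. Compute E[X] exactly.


Write X = Σ X_I over i = 1, …, 87, with X_I the indicator of one ascent.
There are 87 indicators.
For each fixed i, the pair (π(i), π(i+1)) is a uniformly random ordered pair of distinct values from {1, …, 88}; by symmetry P[π(i) < π(i+1)] = 1/2.
By linearity: E[X] = 87 · (1/2) = (88 − 1) · (1/2) = 87/2 ≈ 43.5000.

E[X] = 87/2 = 43.5000.


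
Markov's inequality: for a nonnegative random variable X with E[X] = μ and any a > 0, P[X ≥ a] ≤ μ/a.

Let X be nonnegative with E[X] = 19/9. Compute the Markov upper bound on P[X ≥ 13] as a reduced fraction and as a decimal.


μ = E[X] = 19/9, a = 13.
Markov: P[X ≥ 13] ≤ μ/a = (19/9)/13 = 19/117.
Numerically: ≈ 0.162.
(Since a = 13 > μ = 2.111, the bound 19/117 is < 1 and informative.)

P[X ≥ 13] ≤ 19/117 ≈ 0.162.


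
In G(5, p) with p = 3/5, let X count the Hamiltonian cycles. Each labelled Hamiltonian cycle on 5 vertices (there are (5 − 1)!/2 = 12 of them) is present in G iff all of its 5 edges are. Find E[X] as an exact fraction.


K_5 has (5 − 1)!/2 = 12 labelled Hamiltonian cycles.
For each such Hamiltonian cycle H, let X_H = 1 if all 5 edges of H are present in G. Then P[X_H = 1] = p^{5} = (3/5)^{5} = 243/3125.
By linearity: E[X] = Σ_H E[X_H] = 12 · p^{5} = 12 · 243/3125 = 2916/3125.
Numerically: E[X] ≈ 0.93312.

E[X] = 12 · (3/5)^{5} = 2916/3125 ≈ 0.93312.


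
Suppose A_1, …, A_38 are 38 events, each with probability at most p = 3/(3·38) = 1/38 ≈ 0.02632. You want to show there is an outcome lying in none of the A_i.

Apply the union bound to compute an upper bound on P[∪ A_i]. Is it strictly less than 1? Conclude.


Union bound: P[∪_{i=1}^{38} A_i] ≤ Σ_i P[A_i] ≤ 38·p = 38·(1/38) = 1.
Numerically: 1 ≈ 1.00000.
Is 1 < 1? NO.
Since the bound 1 is ≥ 1, the union bound is uninformative here; it does NOT by itself certify existence.

38·p = 1 ≈ 1.00000; existence NOT certified by the union bound.


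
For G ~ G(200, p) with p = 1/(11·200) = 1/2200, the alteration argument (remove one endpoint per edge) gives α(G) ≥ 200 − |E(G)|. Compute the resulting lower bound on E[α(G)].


E[|E(G)|] = C(200, 2)·p = 19900 · (1/2200) = 199/22.
E[α(G)] ≥ n − E[|E(G)|] = 200 − 199/22 = 4201/22.
Numerically: ≈ 190.9545.
(This is only a lower bound; the true E[α(G)] may be larger.)

E[α(G)] ≥ 4201/22 ≈ 190.9545.


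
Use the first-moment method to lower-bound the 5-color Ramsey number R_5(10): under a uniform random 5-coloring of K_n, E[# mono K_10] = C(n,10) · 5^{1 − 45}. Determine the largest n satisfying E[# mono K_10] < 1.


We need C(n, 10) · 5^{1 − 45} < 1, i.e. C(n, 10) < 5^{45 − 1} = 5684341886080801486968994140625.
Check values of n near the boundary:
  n = 5387: C(5387, 10) = 5624406917627224603154306376491; 5624406917627224603154306376491 < 5684341886080801486968994140625? YES
  n = 5388: C(5388, 10) = 5634865093375880654852250419586; 5634865093375880654852250419586 < 5684341886080801486968994140625? YES
  n = 5389: C(5389, 10) = 5645340767466558997768874792926; 5645340767466558997768874792926 < 5684341886080801486968994140625? YES
  n = 5390: C(5390, 10) = 5655833965919099070255434039753; 5655833965919099070255434039753 < 5684341886080801486968994140625? YES
  n = 5391: C(5391, 10) = 5666344714787188828795213697883; 5666344714787188828795213697883 < 5684341886080801486968994140625? YES
  n = 5392: C(5392, 10) = 5676873040158402483252283957448; 5676873040158402483252283957448 < 5684341886080801486968994140625? YES
  n = 5393: C(5393, 10) = 5687418968154238267170642278008; 5687418968154238267170642278008 < 5684341886080801486968994140625? NO
The largest n with C(n, 10) < 5684341886080801486968994140625 is n = 5392 (where E[X] = 5676873040158402483252283957448/5684341886080801486968994140625 ≈ 0.999). Hence R_5(10) > 5392, i.e. R_5(10) ≥ 5393.

Largest n = 5392; hence R_5(10) > 5392.


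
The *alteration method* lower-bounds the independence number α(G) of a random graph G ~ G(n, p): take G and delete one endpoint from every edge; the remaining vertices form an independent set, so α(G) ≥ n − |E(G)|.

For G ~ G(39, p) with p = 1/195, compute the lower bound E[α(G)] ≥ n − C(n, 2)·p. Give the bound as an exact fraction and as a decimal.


E[|E(G)|] = C(39, 2)·p = 741 · (1/195) = 19/5.
E[α(G)] ≥ n − E[|E(G)|] = 39 − 19/5 = 176/5.
Numerically: ≈ 35.2000.
(This is only a lower bound; the true E[α(G)] may be larger.)

E[α(G)] ≥ 176/5 ≈ 35.2000.


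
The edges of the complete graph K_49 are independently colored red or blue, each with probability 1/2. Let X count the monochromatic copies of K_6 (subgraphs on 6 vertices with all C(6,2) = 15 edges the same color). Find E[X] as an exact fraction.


Let X = Σ_S X_S over the C(49, 6) = 13983816 subsets S of size 6, where X_S = 1 if the K_6 on S is monochromatic.
For a fixed S, the K_6 on S has C(6, 2) = 15 edges. P[all 15 edges red] = (1/2)^15, and likewise for blue, so P[monochromatic] = 2·(1/2)^15 = 2^{1 − 15} = 1/16384.
By linearity of expectation: E[X] = C(49, 6) · 2^{1 − 15} = 13983816 · 1/16384 = 1747977/2048.
Numerically: E[X] ≈ 853.504395.

E[X] = C(49,6)·2^(1−C(6,2)) = 1747977/2048 ≈ 853.504395.


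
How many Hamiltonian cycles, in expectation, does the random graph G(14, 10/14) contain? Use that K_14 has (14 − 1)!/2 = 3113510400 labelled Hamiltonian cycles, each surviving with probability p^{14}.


K_14 has (14 − 1)!/2 = 3113510400 labelled Hamiltonian cycles.
For each such Hamiltonian cycle H, let X_H = 1 if all 14 edges of H are present in G. Then P[X_H = 1] = p^{14} = (5/7)^{14} = 6103515625/678223072849.
By linearity: E[X] = Σ_H E[X_H] = 3113510400 · p^{14} = 3113510400 · 6103515625/678223072849 = 2714765625000000000/96889010407.
Numerically: E[X] ≈ 2.802e+07.

E[X] = 3113510400 · (5/7)^{14} = 2714765625000000000/96889010407 ≈ 2.802e+07.


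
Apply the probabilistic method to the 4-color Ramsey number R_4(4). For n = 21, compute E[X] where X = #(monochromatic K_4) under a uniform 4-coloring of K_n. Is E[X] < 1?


E[X] = C(21, 4) · 4^{1 − 6} = 5985 · 4^{−5} = 5985/1024.
As a reduced fraction: E[X] = 5985/1024 ≈ 5.8447.
Is E[X] < 1? NO.
Since E[X] ≥ 1, the first-moment bound is inconclusive at n = 21; it does NOT by itself certify R_4(4) > 21.

E[X] = 5985/1024 ≈ 5.8447; E[X] ≥ 1; first-moment method inconclusive here.


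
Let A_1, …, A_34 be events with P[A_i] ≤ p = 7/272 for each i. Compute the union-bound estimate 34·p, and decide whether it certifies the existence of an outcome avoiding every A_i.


Union bound: P[∪_{i=1}^{34} A_i] ≤ Σ_i P[A_i] ≤ 34·p = 34·(7/272) = 7/8.
Numerically: 7/8 ≈ 0.87500.
Is 7/8 < 1? YES.
Since P[∪ A_i] ≤ 7/8 < 1, the complement has P[∩ A_i^c] ≥ 1 − 7/8 = 1/8 > 0, so some outcome avoids every A_i.

34·p = 7/8 ≈ 0.87500; existence CERTIFIED by the union bound.


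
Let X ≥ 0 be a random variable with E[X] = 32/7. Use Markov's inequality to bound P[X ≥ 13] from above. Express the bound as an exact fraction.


μ = E[X] = 32/7, a = 13.
Markov: P[X ≥ 13] ≤ μ/a = (32/7)/13 = 32/91.
Numerically: ≈ 0.35165.
(Since a = 13 > μ = 4.57143, the bound 32/91 is < 1 and informative.)

P[X ≥ 13] ≤ 32/91 ≈ 0.35165.


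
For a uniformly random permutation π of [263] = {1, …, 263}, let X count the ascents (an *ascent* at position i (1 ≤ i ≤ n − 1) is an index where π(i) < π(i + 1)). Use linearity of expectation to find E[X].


Write X = Σ X_I over i = 1, …, 262, with X_I the indicator of one ascent.
There are 262 indicators.
For each fixed i, the pair (π(i), π(i+1)) is a uniformly random ordered pair of distinct values from {1, …, 263}; by symmetry P[π(i) < π(i+1)] = 1/2.
By linearity: E[X] = 262 · (1/2) = (263 − 1) · (1/2) = 131 ≈ 131.0000.

E[X] = 131 = 131.0000.


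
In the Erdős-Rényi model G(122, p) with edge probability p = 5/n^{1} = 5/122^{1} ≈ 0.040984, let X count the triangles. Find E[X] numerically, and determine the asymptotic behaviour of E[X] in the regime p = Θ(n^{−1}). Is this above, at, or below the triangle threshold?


Number of potential triangles: C(122, 3) = 295240.
Each occurs with probability p³ ≈ (0.040984)³ ≈ 6.8838361e-05.
By linearity: E[X] = C(122, 3)·p³ ≈ 295240 · 6.8838361e-05 ≈ 20.32384.
Here α = 1, so p = 5/n is exactly at the triangle threshold p ~ 1/n. Asymptotically E[X] → c³/6 = 5³/6 = 125/6 ≈ 20.83333, a bounded constant. In this regime the triangle count is asymptotically Poisson(c³/6).

E[X] ≈ 20.32384; in regime p = Θ(1/n^{1}) E[X] stays bounded (at the triangle threshold p ~ 1/n).


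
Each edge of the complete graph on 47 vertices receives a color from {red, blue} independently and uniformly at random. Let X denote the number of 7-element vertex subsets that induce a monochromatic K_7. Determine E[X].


Let X = Σ_S X_S over the C(47, 7) = 62891499 subsets S of size 7, where X_S = 1 if the K_7 on S is monochromatic.
For a fixed S, the K_7 on S has C(7, 2) = 21 edges. P[all 21 edges red] = (1/2)^21, and likewise for blue, so P[monochromatic] = 2·(1/2)^21 = 2^{1 − 21} = 1/1048576.
By linearity: E[X] = C(47, 7) · 2^{1 − 21} = 62891499 · 1/1048576 = 62891499/1048576.
Numerically: E[X] ≈ 59.97801.

E[X] = C(47,7)·2^(1−C(7,2)) = 62891499/1048576 ≈ 59.97801.


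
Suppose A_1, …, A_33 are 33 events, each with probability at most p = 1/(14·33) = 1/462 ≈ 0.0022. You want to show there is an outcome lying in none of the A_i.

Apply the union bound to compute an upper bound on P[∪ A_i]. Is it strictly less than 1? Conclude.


Union bound: P[∪_{i=1}^{33} A_i] ≤ Σ_i P[A_i] ≤ 33·p = 33·(1/462) = 1/14.
Numerically: 1/14 ≈ 0.0714.
Is 1/14 < 1? YES.
Since P[∪ A_i] ≤ 1/14 < 1, the complement has P[∩ A_i^c] ≥ 1 − 1/14 = 13/14 > 0, so some outcome avoids every A_i.

33·p = 1/14 ≈ 0.0714; existence CERTIFIED by the union bound.


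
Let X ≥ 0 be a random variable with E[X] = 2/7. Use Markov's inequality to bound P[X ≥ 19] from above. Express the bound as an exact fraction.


μ = E[X] = 2/7, a = 19.
Markov: P[X ≥ 19] ≤ μ/a = (2/7)/19 = 2/133.
Numerically: ≈ 0.01504.
(Since a = 19 > μ = 0.28571, the bound 2/133 is < 1 and informative.)

P[X ≥ 19] ≤ 2/133 ≈ 0.01504.


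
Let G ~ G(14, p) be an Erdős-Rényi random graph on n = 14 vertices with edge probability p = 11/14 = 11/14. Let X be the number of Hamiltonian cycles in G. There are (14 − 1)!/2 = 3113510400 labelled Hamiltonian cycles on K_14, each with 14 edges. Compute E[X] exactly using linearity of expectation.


K_14 has (14 − 1)!/2 = 3113510400 labelled Hamiltonian cycles.
For each such Hamiltonian cycle H, let X_H = 1 if all 14 edges of H are present in G. Then P[X_H = 1] = p^{14} = (11/14)^{14} = 379749833583241/11112006825558016.
Summing the indicators: E[X] = Σ_H E[X_H] = 3113510400 · p^{14} = 3113510400 · 379749833583241/11112006825558016 = 329898174179601037725/3100448333024.
Numerically: E[X] ≈ 1.064e+08.

E[X] = 3113510400 · (11/14)^{14} = 329898174179601037725/3100448333024 ≈ 1.064e+08.


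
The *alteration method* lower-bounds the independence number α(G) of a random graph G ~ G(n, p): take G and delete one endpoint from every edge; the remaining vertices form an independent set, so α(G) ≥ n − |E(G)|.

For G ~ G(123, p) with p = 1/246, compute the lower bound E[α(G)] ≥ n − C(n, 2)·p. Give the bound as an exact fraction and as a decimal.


E[|E(G)|] = C(123, 2)·p = 7503 · (1/246) = 61/2.
E[α(G)] ≥ n − E[|E(G)|] = 123 − 61/2 = 185/2.
Numerically: ≈ 92.50000.
(This is only a lower bound; the true E[α(G)] may be larger.)

E[α(G)] ≥ 185/2 ≈ 92.50000.


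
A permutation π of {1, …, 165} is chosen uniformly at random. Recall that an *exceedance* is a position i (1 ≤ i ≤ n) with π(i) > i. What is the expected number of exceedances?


Write X = Σ_{i=1}^{165} X_i, where X_i = 1_{π(i) > i}.
For each fixed i, π(i) is uniform over {1, …, 165} (marginal of a uniform permutation), so P[π(i) > i] = (n − i)/n. Summing: Σ_{i=1}^{165} (n − i)/n = (0 + 1 + … + 164)/165 = 165(165 − 1)/(2·165) = (165 − 1)/2.
Hence E[X] = Σ_{i=1}^{165} (165 − i)/165 = 82 ≈ 82.0000.

E[X] = 82 = 82.0000.


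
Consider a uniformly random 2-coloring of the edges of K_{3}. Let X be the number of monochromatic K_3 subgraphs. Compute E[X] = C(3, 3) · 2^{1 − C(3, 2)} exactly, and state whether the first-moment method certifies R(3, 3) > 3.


E[X] = C(3, 3) · 2^{1 − 3} = 1 · 2^{−2} = 1/4.
As a reduced fraction: E[X] = 1/4 ≈ 0.2500000.
Is E[X] < 1? YES.
Since E[X] < 1, there exists a 2-coloring of K_{3} with no monochromatic K_3; hence R(3, 3) > 3.

E[X] = 1/4 ≈ 0.2500000; E[X] < 1, so R(3, 3) > 3.


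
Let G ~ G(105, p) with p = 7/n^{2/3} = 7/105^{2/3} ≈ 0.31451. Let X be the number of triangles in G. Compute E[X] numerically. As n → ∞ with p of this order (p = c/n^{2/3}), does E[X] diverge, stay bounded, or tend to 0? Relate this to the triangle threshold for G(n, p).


Number of potential triangles: C(105, 3) = 187460.
Each occurs with probability p³ ≈ (0.31451)³ ≈ 3.1111111e-02.
By linearity: E[X] = C(105, 3)·p³ ≈ 187460 · 3.1111111e-02 ≈ 5832.08889.
Since α = 2/3 < 1, p = c/n^{2/3} ≫ 1/n is above the triangle threshold p ~ 1/n. Asymptotically E[X] ~ (c³/6)·n^{3(1−α)} = (7³/6)·n^{1} → ∞; triangles are abundant w.h.p.

E[X] ≈ 5832.08889; in regime p = Θ(1/n^{2/3}) E[X] diverges (above the triangle threshold p ~ 1/n).


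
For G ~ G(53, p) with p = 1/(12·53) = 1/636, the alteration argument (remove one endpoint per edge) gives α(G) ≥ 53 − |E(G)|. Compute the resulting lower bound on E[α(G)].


E[|E(G)|] = C(53, 2)·p = 1378 · (1/636) = 13/6.
E[α(G)] ≥ n − E[|E(G)|] = 53 − 13/6 = 305/6.
Numerically: ≈ 50.833333.
(This is only a lower bound; the true E[α(G)] may be larger.)

E[α(G)] ≥ 305/6 ≈ 50.833333.


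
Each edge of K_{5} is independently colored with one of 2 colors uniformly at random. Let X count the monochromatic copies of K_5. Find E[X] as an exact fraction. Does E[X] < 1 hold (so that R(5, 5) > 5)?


E[X] = C(5, 5) · 2^{1 − 10} = 1 · 2^{−9} = 1/512.
As a reduced fraction: E[X] = 1/512 ≈ 0.00195.
Is E[X] < 1? YES.
Since E[X] < 1, there exists a 2-coloring of K_{5} with no monochromatic K_5; hence R(5, 5) > 5.

E[X] = 1/512 ≈ 0.00195; E[X] < 1, so R(5, 5) > 5.
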